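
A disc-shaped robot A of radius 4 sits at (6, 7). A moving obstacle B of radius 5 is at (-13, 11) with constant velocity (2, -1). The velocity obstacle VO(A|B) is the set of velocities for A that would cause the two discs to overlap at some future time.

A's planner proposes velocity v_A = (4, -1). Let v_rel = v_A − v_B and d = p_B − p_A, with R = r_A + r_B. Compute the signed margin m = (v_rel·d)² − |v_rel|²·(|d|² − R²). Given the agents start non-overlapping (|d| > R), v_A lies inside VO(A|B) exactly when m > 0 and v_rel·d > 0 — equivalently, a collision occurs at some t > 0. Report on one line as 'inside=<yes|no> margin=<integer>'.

d = (-19, 4),  |d|² = 377;  R = 4+5 = 9,  c = 377−9² = 296
v_rel = (2, 0),  |v_rel|² = 4;  v_rel·d = (2)·(-19) + (0)·(4) = -38
4·t² + 76·t + 296 = 0  ⇒  m = (-38)² − 4·296 = 260
m = 260 > 0,  v_rel·d = -38 < 0  ⇒  outside

inside=no margin=260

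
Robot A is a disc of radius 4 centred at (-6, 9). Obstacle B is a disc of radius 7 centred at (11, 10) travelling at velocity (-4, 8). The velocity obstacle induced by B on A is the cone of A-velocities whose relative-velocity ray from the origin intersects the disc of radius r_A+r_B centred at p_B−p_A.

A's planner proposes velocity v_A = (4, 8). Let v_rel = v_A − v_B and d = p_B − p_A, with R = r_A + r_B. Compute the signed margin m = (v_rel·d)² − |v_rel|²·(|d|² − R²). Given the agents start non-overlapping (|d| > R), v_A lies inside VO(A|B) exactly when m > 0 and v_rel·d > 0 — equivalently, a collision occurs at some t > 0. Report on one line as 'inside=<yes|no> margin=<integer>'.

d = (17, 1),  |d|² = 290;  R = 4+7 = 11,  c = 290−11² = 169
v_rel = (8, 0),  |v_rel|² = 64;  v_rel·d = (8)·(17) + (0)·(1) = 136
64·t² − 272·t + 169 = 0  ⇒  m = 136² − 64·169 = 7680
m = 7680 > 0,  v_rel·d = 136 > 0  ⇒  inside

inside=yes margin=7680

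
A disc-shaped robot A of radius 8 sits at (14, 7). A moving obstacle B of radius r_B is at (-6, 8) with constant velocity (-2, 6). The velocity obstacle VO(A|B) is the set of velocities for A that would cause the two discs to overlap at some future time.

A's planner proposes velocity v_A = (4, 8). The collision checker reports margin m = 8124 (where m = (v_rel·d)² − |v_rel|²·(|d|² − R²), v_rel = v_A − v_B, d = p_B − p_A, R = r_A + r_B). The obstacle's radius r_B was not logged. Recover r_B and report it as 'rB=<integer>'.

m = 8124
d = (-20, 1);  v_rel = (6, 2),  |v_rel|² = 40
v_rel×d = (6)·(1) − (2)·(-20) = 46
since m = R²·40 − 46²:  R² = (2116 + 8124) / 40 = 256
R = √256 = 16  ⇒  r_B = 16 − 8 = 8

rB=8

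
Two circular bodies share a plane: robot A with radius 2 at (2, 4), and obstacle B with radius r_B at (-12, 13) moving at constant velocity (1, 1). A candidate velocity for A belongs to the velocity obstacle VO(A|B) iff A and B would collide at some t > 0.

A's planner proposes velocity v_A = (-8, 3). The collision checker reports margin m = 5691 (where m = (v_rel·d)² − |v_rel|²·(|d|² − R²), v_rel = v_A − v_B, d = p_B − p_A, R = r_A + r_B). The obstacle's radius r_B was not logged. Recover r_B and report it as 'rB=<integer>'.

m = 5691
d = (-14, 9);  v_rel = (-9, 2),  |v_rel|² = 85
v_rel×d = (-9)·(9) − (2)·(-14) = -53
since m = R²·85 − (-53)²:  R² = (2809 + 5691) / 85 = 100
R = √100 = 10  ⇒  r_B = 10 − 2 = 8

rB=8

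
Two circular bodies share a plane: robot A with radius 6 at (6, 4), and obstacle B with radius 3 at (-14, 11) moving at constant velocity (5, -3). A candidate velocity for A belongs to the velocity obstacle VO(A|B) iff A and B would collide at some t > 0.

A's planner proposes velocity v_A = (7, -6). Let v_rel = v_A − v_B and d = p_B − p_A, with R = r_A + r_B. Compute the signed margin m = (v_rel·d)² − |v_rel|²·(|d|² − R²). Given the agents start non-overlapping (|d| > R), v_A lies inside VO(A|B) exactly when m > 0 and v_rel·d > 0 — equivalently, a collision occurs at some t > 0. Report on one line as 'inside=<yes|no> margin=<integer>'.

d = (-20, 7),  |d|² = 449;  R = 6+3 = 9,  c = 449−9² = 368
v_rel = (2, -3),  |v_rel|² = 13;  v_rel·d = (2)·(-20) + (-3)·(7) = -61
13·t² + 122·t + 368 = 0  ⇒  m = (-61)² − 13·368 = -1063
m = -1063 < 0,  v_rel·d = -61 < 0  ⇒  outside

inside=no margin=-1063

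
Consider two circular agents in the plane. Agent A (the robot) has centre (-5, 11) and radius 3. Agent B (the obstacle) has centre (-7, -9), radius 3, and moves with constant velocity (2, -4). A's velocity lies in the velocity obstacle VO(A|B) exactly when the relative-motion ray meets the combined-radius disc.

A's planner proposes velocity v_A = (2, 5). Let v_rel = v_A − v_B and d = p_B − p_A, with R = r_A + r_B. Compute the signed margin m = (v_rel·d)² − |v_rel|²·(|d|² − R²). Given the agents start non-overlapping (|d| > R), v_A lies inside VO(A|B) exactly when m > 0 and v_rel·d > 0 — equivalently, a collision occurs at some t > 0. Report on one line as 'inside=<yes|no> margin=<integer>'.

d = (-2, -20),  |d|² = 404;  R = 3+3 = 6,  c = 404−6² = 368
v_rel = (0, 9),  |v_rel|² = 81;  v_rel·d = (0)·(-2) + (9)·(-20) = -180
81·t² + 360·t + 368 = 0  ⇒  m = (-180)² − 81·368 = 2592
m = 2592 > 0,  v_rel·d = -180 < 0  ⇒  outside

inside=no margin=2592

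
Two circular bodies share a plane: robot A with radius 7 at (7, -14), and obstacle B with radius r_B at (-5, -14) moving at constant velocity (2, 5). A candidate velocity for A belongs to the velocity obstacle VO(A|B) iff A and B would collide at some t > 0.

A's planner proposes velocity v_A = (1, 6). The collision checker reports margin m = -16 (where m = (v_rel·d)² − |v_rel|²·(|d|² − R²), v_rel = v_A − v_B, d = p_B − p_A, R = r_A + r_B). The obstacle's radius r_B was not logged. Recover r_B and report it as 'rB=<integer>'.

m = -16
d = (-12, 0);  v_rel = (-1, 1),  |v_rel|² = 2
v_rel×d = (-1)·(0) − (1)·(-12) = 12
since m = R²·2 − 12²:  R² = (144 + -16) / 2 = 64
R = √64 = 8  ⇒  r_B = 8 − 7 = 1

rB=1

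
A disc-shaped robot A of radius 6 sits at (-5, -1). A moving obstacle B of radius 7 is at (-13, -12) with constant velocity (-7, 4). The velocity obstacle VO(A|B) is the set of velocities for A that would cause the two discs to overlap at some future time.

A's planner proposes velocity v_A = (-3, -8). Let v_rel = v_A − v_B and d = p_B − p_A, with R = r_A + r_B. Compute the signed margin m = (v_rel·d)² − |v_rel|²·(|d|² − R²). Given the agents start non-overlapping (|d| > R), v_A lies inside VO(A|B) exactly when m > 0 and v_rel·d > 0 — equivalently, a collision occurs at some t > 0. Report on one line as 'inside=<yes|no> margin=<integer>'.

d = (-8, -11),  |d|² = 185;  R = 6+7 = 13,  c = 185−13² = 16
v_rel = (4, -12),  |v_rel|² = 160;  v_rel·d = (4)·(-8) + (-12)·(-11) = 100
160·t² − 200·t + 16 = 0  ⇒  m = 100² − 160·16 = 7440
m = 7440 > 0,  v_rel·d = 100 > 0  ⇒  inside

inside=yes margin=7440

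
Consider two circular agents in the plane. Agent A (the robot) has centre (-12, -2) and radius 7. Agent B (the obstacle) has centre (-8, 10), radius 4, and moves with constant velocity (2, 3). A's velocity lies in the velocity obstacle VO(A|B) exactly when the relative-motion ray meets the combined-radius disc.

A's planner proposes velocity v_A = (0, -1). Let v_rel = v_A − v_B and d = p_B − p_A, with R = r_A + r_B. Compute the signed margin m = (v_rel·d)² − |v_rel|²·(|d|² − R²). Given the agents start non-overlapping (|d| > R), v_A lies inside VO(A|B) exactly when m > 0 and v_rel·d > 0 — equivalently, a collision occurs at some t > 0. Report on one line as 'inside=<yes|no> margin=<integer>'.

d = (4, 12),  |d|² = 160;  R = 7+4 = 11,  c = 160−11² = 39
v_rel = (-2, -4),  |v_rel|² = 20;  v_rel·d = (-2)·(4) + (-4)·(12) = -56
20·t² + 112·t + 39 = 0  ⇒  m = (-56)² − 20·39 = 2356
m = 2356 > 0,  v_rel·d = -56 < 0  ⇒  outside

inside=no margin=2356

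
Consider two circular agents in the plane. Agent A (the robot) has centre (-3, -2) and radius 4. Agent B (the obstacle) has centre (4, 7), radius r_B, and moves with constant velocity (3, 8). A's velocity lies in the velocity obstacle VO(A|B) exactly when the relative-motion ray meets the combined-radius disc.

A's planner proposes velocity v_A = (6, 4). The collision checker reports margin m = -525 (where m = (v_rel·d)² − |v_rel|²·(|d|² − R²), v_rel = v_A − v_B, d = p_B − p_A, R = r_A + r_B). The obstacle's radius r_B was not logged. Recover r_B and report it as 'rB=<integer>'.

m = -525
d = (7, 9);  v_rel = (3, -4),  |v_rel|² = 25
v_rel×d = (3)·(9) − (-4)·(7) = 55
since m = R²·25 − 55²:  R² = (3025 + -525) / 25 = 100
R = √100 = 10  ⇒  r_B = 10 − 4 = 6

rB=6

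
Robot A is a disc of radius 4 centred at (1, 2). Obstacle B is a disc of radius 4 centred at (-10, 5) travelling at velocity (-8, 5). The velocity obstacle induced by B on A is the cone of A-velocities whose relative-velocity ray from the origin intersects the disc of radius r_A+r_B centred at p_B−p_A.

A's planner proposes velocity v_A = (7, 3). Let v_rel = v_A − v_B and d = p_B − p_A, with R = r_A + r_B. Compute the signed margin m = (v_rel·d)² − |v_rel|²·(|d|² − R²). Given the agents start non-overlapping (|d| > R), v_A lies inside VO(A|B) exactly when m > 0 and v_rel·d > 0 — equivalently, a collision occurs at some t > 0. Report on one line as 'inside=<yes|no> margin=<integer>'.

d = (-11, 3),  |d|² = 130;  R = 4+4 = 8,  c = 130−8² = 66
v_rel = (15, -2),  |v_rel|² = 229;  v_rel·d = (15)·(-11) + (-2)·(3) = -171
229·t² + 342·t + 66 = 0  ⇒  m = (-171)² − 229·66 = 14127
m = 14127 > 0,  v_rel·d = -171 < 0  ⇒  outside

inside=no margin=14127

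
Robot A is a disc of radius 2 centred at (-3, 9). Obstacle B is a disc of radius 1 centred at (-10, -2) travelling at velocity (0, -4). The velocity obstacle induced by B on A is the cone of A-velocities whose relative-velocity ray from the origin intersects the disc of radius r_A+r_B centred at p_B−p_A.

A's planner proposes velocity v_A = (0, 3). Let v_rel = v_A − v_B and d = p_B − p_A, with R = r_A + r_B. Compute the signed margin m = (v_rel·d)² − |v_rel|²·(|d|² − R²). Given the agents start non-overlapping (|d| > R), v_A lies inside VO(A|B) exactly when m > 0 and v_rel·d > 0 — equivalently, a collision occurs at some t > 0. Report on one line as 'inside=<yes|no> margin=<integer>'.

d = (-7, -11),  |d|² = 170;  R = 2+1 = 3,  c = 170−3² = 161
v_rel = (0, 7),  |v_rel|² = 49;  v_rel·d = (0)·(-7) + (7)·(-11) = -77
49·t² + 154·t + 161 = 0  ⇒  m = (-77)² − 49·161 = -1960
m = -1960 < 0,  v_rel·d = -77 < 0  ⇒  outside

inside=no margin=-1960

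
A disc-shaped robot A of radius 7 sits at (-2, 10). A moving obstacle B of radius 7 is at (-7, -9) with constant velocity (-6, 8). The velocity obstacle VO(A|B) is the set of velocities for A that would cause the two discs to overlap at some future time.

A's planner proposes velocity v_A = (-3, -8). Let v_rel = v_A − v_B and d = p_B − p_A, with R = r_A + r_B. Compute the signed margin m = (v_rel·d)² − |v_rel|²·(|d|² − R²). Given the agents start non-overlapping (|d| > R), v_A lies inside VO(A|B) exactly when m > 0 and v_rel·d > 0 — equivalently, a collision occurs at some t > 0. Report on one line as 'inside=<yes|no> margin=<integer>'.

d = (-5, -19),  |d|² = 386;  R = 7+7 = 14,  c = 386−14² = 190
v_rel = (3, -16),  |v_rel|² = 265;  v_rel·d = (3)·(-5) + (-16)·(-19) = 289
265·t² − 578·t + 190 = 0  ⇒  m = 289² − 265·190 = 33171
m = 33171 > 0,  v_rel·d = 289 > 0  ⇒  inside

inside=yes margin=33171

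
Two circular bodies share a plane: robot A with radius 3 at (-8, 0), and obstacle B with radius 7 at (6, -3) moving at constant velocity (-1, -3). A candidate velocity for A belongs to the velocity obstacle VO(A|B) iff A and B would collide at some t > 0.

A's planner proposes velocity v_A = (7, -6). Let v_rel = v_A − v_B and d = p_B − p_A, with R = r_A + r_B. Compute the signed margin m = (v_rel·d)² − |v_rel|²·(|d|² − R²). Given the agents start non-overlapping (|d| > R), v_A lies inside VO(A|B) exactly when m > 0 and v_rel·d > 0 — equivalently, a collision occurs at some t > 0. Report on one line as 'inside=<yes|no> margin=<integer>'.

d = (14, -3),  |d|² = 205;  R = 3+7 = 10,  c = 205−10² = 105
v_rel = (8, -3),  |v_rel|² = 73;  v_rel·d = (8)·(14) + (-3)·(-3) = 121
73·t² − 242·t + 105 = 0  ⇒  m = 121² − 73·105 = 6976
m = 6976 > 0,  v_rel·d = 121 > 0  ⇒  inside

inside=yes margin=6976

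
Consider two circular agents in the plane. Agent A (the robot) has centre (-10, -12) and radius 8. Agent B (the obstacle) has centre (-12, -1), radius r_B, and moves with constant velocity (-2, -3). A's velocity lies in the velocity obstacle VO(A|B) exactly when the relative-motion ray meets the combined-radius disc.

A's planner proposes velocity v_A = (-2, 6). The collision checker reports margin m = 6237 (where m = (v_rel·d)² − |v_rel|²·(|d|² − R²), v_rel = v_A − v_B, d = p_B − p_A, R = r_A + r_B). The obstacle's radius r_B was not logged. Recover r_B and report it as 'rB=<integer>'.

m = 6237
d = (-2, 11);  v_rel = (0, 9),  |v_rel|² = 81
v_rel×d = (0)·(11) − (9)·(-2) = 18
since m = R²·81 − 18²:  R² = (324 + 6237) / 81 = 81
R = √81 = 9  ⇒  r_B = 9 − 8 = 1

rB=1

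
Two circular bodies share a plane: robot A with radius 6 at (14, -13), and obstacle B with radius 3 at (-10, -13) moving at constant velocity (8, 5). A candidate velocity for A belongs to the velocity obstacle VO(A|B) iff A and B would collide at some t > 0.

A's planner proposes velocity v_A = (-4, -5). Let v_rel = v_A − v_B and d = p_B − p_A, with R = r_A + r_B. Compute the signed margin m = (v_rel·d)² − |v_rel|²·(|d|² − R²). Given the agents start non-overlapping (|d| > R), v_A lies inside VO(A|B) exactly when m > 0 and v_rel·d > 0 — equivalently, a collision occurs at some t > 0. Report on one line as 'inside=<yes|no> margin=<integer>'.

d = (-24, 0),  |d|² = 576;  R = 6+3 = 9,  c = 576−9² = 495
v_rel = (-12, -10),  |v_rel|² = 244;  v_rel·d = (-12)·(-24) + (-10)·(0) = 288
244·t² − 576·t + 495 = 0  ⇒  m = 288² − 244·495 = -37836
m = -37836 < 0,  v_rel·d = 288 > 0  ⇒  outside

inside=no margin=-37836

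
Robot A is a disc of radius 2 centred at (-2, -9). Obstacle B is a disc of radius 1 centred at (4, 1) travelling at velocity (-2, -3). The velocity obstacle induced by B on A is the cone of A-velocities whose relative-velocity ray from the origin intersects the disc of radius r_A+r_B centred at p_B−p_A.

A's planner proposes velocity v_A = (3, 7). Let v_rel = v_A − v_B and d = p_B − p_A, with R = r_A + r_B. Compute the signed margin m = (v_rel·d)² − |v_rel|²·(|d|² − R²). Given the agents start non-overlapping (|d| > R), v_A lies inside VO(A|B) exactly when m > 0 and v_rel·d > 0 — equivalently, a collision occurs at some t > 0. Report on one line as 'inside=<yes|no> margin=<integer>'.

d = (6, 10),  |d|² = 136;  R = 2+1 = 3,  c = 136−3² = 127
v_rel = (5, 10),  |v_rel|² = 125;  v_rel·d = (5)·(6) + (10)·(10) = 130
125·t² − 260·t + 127 = 0  ⇒  m = 130² − 125·127 = 1025
m = 1025 > 0,  v_rel·d = 130 > 0  ⇒  inside

inside=yes margin=1025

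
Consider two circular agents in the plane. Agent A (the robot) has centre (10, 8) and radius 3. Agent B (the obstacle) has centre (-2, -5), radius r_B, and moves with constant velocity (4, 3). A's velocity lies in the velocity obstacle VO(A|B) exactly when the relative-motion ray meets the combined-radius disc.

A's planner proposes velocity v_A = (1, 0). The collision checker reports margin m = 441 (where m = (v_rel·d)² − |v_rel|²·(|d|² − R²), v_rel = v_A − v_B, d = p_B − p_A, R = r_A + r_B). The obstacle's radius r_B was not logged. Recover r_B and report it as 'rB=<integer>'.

m = 441
d = (-12, -13);  v_rel = (-3, -3),  |v_rel|² = 18
v_rel×d = (-3)·(-13) − (-3)·(-12) = 3
since m = R²·18 − 3²:  R² = (9 + 441) / 18 = 25
R = √25 = 5  ⇒  r_B = 5 − 3 = 2

rB=2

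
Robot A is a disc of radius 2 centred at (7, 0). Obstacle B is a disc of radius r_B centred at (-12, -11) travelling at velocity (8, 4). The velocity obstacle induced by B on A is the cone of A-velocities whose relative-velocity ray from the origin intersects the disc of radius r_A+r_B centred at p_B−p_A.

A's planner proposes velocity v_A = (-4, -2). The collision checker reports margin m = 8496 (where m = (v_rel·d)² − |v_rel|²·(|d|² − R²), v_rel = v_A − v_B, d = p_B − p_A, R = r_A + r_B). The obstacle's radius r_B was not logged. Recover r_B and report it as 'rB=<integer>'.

m = 8496
d = (-19, -11);  v_rel = (-12, -6),  |v_rel|² = 180
v_rel×d = (-12)·(-11) − (-6)·(-19) = 18
since m = R²·180 − 18²:  R² = (324 + 8496) / 180 = 49
R = √49 = 7  ⇒  r_B = 7 − 2 = 5

rB=5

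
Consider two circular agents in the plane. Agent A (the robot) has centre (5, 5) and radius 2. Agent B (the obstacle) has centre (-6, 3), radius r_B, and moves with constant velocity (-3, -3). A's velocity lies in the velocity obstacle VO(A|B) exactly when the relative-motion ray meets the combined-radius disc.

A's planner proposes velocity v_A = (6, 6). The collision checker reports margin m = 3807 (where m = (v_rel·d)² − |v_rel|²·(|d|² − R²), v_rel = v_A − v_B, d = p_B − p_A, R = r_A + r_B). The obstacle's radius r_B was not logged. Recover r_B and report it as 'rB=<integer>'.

m = 3807
d = (-11, -2);  v_rel = (9, 9),  |v_rel|² = 162
v_rel×d = (9)·(-2) − (9)·(-11) = 81
since m = R²·162 − 81²:  R² = (6561 + 3807) / 162 = 64
R = √64 = 8  ⇒  r_B = 8 − 2 = 6

rB=6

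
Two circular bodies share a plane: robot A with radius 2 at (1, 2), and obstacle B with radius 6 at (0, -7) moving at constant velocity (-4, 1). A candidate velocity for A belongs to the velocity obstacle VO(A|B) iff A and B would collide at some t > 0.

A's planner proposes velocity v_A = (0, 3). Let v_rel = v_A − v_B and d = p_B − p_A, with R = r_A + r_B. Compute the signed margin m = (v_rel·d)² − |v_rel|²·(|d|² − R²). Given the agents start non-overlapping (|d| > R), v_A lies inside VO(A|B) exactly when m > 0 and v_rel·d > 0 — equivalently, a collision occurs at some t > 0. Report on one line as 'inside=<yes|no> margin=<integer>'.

d = (-1, -9),  |d|² = 82;  R = 2+6 = 8,  c = 82−8² = 18
v_rel = (4, 2),  |v_rel|² = 20;  v_rel·d = (4)·(-1) + (2)·(-9) = -22
20·t² + 44·t + 18 = 0  ⇒  m = (-22)² − 20·18 = 124
m = 124 > 0,  v_rel·d = -22 < 0  ⇒  outside

inside=no margin=124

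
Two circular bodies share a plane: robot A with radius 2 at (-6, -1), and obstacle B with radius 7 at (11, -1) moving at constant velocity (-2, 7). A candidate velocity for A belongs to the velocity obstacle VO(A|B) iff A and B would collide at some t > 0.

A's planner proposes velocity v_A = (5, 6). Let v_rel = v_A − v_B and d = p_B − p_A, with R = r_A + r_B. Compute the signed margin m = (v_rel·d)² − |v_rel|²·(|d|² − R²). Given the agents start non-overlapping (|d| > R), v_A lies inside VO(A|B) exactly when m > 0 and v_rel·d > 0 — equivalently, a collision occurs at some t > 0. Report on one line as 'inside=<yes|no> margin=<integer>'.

d = (17, 0),  |d|² = 289;  R = 2+7 = 9,  c = 289−9² = 208
v_rel = (7, -1),  |v_rel|² = 50;  v_rel·d = (7)·(17) + (-1)·(0) = 119
50·t² − 238·t + 208 = 0  ⇒  m = 119² − 50·208 = 3761
m = 3761 > 0,  v_rel·d = 119 > 0  ⇒  inside

inside=yes margin=3761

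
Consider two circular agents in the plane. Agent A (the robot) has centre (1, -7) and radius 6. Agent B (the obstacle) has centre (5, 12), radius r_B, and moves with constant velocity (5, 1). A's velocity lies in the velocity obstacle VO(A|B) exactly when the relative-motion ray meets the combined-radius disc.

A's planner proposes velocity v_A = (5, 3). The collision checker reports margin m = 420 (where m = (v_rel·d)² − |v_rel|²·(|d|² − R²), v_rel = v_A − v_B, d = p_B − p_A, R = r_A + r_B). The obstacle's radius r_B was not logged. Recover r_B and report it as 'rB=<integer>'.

m = 420
d = (4, 19);  v_rel = (0, 2),  |v_rel|² = 4
v_rel×d = (0)·(19) − (2)·(4) = -8
since m = R²·4 − (-8)²:  R² = (64 + 420) / 4 = 121
R = √121 = 11  ⇒  r_B = 11 − 6 = 5

rB=5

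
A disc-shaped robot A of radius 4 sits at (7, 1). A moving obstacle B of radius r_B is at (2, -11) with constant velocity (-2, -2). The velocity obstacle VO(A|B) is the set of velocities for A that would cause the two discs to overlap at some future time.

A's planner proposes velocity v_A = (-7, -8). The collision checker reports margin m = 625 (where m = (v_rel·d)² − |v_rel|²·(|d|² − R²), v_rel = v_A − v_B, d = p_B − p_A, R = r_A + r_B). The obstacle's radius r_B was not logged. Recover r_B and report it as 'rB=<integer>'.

m = 625
d = (-5, -12);  v_rel = (-5, -6),  |v_rel|² = 61
v_rel×d = (-5)·(-12) − (-6)·(-5) = 30
since m = R²·61 − 30²:  R² = (900 + 625) / 61 = 25
R = √25 = 5  ⇒  r_B = 5 − 4 = 1

rB=1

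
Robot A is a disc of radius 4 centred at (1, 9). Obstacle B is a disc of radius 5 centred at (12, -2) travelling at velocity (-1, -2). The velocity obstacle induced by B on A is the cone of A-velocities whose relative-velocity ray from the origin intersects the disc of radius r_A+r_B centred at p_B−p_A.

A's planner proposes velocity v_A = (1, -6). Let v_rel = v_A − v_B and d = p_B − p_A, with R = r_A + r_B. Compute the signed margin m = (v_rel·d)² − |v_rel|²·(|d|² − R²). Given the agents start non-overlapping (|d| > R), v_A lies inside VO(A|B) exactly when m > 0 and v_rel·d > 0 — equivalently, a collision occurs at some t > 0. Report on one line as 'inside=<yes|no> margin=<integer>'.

d = (11, -11),  |d|² = 242;  R = 4+5 = 9,  c = 242−9² = 161
v_rel = (2, -4),  |v_rel|² = 20;  v_rel·d = (2)·(11) + (-4)·(-11) = 66
20·t² − 132·t + 161 = 0  ⇒  m = 66² − 20·161 = 1136
m = 1136 > 0,  v_rel·d = 66 > 0  ⇒  inside

inside=yes margin=1136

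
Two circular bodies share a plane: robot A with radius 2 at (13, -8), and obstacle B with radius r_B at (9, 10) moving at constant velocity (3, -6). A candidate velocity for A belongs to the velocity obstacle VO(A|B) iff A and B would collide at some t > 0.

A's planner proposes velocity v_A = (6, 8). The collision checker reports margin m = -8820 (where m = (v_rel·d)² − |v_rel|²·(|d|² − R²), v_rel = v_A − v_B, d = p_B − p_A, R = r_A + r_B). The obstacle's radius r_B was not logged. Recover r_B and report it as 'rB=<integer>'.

m = -8820
d = (-4, 18);  v_rel = (3, 14),  |v_rel|² = 205
v_rel×d = (3)·(18) − (14)·(-4) = 110
since m = R²·205 − 110²:  R² = (12100 + -8820) / 205 = 16
R = √16 = 4  ⇒  r_B = 4 − 2 = 2

rB=2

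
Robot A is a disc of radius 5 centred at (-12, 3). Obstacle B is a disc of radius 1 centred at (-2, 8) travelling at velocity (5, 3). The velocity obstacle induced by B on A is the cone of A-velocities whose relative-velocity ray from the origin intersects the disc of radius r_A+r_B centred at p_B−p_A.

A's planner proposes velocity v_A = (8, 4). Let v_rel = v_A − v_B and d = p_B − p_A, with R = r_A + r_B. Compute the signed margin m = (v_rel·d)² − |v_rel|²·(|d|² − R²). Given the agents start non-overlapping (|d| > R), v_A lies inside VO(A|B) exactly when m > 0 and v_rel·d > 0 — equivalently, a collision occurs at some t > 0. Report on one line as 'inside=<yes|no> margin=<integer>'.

d = (10, 5),  |d|² = 125;  R = 5+1 = 6,  c = 125−6² = 89
v_rel = (3, 1),  |v_rel|² = 10;  v_rel·d = (3)·(10) + (1)·(5) = 35
10·t² − 70·t + 89 = 0  ⇒  m = 35² − 10·89 = 335
m = 335 > 0,  v_rel·d = 35 > 0  ⇒  inside

inside=yes margin=335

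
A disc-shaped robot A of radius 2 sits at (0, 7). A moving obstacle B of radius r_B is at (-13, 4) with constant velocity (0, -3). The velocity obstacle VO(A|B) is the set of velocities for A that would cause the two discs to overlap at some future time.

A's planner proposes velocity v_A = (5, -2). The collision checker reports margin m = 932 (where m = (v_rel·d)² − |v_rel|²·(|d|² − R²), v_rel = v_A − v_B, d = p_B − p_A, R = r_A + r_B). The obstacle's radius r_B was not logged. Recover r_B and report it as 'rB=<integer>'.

m = 932
d = (-13, -3);  v_rel = (5, 1),  |v_rel|² = 26
v_rel×d = (5)·(-3) − (1)·(-13) = -2
since m = R²·26 − (-2)²:  R² = (4 + 932) / 26 = 36
R = √36 = 6  ⇒  r_B = 6 − 2 = 4

rB=4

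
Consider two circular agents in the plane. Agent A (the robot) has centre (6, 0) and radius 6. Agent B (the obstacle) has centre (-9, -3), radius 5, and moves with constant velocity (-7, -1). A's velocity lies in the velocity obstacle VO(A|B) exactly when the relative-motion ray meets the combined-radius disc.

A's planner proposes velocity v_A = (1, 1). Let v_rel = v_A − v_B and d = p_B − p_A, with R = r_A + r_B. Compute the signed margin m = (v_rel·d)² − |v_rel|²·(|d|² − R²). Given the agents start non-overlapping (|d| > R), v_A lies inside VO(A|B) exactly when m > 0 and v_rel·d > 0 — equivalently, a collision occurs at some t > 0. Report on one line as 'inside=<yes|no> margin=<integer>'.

d = (-15, -3),  |d|² = 234;  R = 6+5 = 11,  c = 234−11² = 113
v_rel = (8, 2),  |v_rel|² = 68;  v_rel·d = (8)·(-15) + (2)·(-3) = -126
68·t² + 252·t + 113 = 0  ⇒  m = (-126)² − 68·113 = 8192
m = 8192 > 0,  v_rel·d = -126 < 0  ⇒  outside

inside=no margin=8192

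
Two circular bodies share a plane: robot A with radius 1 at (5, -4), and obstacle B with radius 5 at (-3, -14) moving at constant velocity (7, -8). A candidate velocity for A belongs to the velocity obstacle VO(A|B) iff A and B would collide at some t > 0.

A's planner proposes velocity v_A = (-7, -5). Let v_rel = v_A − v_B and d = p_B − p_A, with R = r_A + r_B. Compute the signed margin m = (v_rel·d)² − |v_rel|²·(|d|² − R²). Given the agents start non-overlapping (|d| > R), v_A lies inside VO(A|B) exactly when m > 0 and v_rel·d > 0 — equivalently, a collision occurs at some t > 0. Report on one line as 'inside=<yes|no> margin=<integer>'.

d = (-8, -10),  |d|² = 164;  R = 1+5 = 6,  c = 164−6² = 128
v_rel = (-14, 3),  |v_rel|² = 205;  v_rel·d = (-14)·(-8) + (3)·(-10) = 82
205·t² − 164·t + 128 = 0  ⇒  m = 82² − 205·128 = -19516
m = -19516 < 0,  v_rel·d = 82 > 0  ⇒  outside

inside=no margin=-19516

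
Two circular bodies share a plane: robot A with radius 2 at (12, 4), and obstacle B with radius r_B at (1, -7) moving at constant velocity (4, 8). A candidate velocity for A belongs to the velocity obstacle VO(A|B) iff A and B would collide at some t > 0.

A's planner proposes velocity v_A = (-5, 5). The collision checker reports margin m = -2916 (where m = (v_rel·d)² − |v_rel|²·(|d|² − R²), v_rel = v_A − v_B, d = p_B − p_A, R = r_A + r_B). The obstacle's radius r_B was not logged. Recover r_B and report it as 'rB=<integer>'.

m = -2916
d = (-11, -11);  v_rel = (-9, -3),  |v_rel|² = 90
v_rel×d = (-9)·(-11) − (-3)·(-11) = 66
since m = R²·90 − 66²:  R² = (4356 + -2916) / 90 = 16
R = √16 = 4  ⇒  r_B = 4 − 2 = 2

rB=2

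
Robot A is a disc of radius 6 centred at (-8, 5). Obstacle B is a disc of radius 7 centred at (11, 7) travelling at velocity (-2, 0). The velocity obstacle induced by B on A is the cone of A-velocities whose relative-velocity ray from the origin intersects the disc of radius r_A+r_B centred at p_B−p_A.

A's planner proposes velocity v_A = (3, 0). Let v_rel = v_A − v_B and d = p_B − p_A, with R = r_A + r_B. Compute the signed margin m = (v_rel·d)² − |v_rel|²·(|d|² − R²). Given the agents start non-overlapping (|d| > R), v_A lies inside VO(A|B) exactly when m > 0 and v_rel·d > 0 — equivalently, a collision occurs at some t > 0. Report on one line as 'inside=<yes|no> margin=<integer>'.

d = (19, 2),  |d|² = 365;  R = 6+7 = 13,  c = 365−13² = 196
v_rel = (5, 0),  |v_rel|² = 25;  v_rel·d = (5)·(19) + (0)·(2) = 95
25·t² − 190·t + 196 = 0  ⇒  m = 95² − 25·196 = 4125
m = 4125 > 0,  v_rel·d = 95 > 0  ⇒  inside

inside=yes margin=4125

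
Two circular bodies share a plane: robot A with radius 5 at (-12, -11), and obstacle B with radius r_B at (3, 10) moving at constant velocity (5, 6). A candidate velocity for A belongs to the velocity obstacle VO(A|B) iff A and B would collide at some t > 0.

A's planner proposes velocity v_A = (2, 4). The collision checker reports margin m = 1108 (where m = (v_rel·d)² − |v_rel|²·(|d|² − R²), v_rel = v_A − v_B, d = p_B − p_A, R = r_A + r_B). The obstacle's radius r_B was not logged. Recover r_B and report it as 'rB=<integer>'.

m = 1108
d = (15, 21);  v_rel = (-3, -2),  |v_rel|² = 13
v_rel×d = (-3)·(21) − (-2)·(15) = -33
since m = R²·13 − (-33)²:  R² = (1089 + 1108) / 13 = 169
R = √169 = 13  ⇒  r_B = 13 − 5 = 8

rB=8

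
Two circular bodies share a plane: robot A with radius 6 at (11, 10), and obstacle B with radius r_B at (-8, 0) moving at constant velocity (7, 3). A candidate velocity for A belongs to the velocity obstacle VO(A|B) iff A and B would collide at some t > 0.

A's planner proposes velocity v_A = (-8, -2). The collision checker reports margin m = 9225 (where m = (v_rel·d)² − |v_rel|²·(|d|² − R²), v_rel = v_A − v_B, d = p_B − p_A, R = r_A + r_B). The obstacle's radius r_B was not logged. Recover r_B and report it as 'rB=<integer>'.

m = 9225
d = (-19, -10);  v_rel = (-15, -5),  |v_rel|² = 250
v_rel×d = (-15)·(-10) − (-5)·(-19) = 55
since m = R²·250 − 55²:  R² = (3025 + 9225) / 250 = 49
R = √49 = 7  ⇒  r_B = 7 − 6 = 1

rB=1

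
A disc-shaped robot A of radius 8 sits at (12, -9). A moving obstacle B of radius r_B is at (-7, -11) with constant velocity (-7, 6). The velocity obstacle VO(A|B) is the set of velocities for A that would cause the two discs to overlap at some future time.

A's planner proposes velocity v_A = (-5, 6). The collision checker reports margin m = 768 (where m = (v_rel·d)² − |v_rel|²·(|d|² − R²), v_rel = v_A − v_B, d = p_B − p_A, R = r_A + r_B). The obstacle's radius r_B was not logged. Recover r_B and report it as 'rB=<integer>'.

m = 768
d = (-19, -2);  v_rel = (2, 0),  |v_rel|² = 4
v_rel×d = (2)·(-2) − (0)·(-19) = -4
since m = R²·4 − (-4)²:  R² = (16 + 768) / 4 = 196
R = √196 = 14  ⇒  r_B = 14 − 8 = 6

rB=6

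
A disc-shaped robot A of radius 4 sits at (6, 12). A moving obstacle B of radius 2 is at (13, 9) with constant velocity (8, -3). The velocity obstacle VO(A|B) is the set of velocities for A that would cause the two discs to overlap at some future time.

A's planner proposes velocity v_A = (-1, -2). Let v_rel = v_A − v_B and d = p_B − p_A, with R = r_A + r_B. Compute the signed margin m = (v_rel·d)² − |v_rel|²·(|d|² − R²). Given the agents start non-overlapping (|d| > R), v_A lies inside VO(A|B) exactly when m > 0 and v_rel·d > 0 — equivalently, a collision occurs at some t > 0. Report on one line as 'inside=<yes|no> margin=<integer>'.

d = (7, -3),  |d|² = 58;  R = 4+2 = 6,  c = 58−6² = 22
v_rel = (-9, 1),  |v_rel|² = 82;  v_rel·d = (-9)·(7) + (1)·(-3) = -66
82·t² + 132·t + 22 = 0  ⇒  m = (-66)² − 82·22 = 2552
m = 2552 > 0,  v_rel·d = -66 < 0  ⇒  outside

inside=no margin=2552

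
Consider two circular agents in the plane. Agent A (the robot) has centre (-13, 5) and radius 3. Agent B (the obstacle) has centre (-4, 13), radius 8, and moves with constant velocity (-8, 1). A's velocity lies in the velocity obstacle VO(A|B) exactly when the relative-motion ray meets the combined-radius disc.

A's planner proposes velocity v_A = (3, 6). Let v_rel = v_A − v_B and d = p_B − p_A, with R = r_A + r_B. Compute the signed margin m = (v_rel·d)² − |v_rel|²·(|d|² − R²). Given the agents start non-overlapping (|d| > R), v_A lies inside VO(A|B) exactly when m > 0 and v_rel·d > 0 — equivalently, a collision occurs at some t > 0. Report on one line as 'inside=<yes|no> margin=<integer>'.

d = (9, 8),  |d|² = 145;  R = 3+8 = 11,  c = 145−11² = 24
v_rel = (11, 5),  |v_rel|² = 146;  v_rel·d = (11)·(9) + (5)·(8) = 139
146·t² − 278·t + 24 = 0  ⇒  m = 139² − 146·24 = 15817
m = 15817 > 0,  v_rel·d = 139 > 0  ⇒  inside

inside=yes margin=15817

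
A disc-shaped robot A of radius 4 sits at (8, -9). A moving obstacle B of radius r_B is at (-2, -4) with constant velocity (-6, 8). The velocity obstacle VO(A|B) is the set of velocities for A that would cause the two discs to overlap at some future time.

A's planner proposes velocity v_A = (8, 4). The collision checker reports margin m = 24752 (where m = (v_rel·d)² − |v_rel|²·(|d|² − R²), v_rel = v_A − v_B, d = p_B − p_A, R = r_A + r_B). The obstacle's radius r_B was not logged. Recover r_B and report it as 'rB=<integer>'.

m = 24752
d = (-10, 5);  v_rel = (14, -4),  |v_rel|² = 212
v_rel×d = (14)·(5) − (-4)·(-10) = 30
since m = R²·212 − 30²:  R² = (900 + 24752) / 212 = 121
R = √121 = 11  ⇒  r_B = 11 − 4 = 7

rB=7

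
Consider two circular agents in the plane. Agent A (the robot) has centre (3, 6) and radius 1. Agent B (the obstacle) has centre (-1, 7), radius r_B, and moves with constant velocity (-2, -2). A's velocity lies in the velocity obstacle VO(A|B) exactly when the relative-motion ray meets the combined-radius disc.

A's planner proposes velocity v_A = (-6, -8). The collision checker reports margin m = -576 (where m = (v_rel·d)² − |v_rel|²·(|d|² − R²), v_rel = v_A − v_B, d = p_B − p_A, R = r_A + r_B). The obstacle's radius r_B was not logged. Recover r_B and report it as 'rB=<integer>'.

m = -576
d = (-4, 1);  v_rel = (-4, -6),  |v_rel|² = 52
v_rel×d = (-4)·(1) − (-6)·(-4) = -28
since m = R²·52 − (-28)²:  R² = (784 + -576) / 52 = 4
R = √4 = 2  ⇒  r_B = 2 − 1 = 1

rB=1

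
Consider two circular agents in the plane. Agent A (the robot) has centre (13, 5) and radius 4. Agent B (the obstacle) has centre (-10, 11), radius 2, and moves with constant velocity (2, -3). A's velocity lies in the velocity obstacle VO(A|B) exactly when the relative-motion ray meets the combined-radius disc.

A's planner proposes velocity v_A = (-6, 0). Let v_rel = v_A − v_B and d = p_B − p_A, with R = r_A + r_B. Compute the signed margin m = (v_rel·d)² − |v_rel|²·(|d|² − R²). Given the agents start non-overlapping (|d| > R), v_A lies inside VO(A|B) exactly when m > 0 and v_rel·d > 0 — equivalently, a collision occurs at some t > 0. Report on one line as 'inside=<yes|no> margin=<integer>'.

d = (-23, 6),  |d|² = 565;  R = 4+2 = 6,  c = 565−6² = 529
v_rel = (-8, 3),  |v_rel|² = 73;  v_rel·d = (-8)·(-23) + (3)·(6) = 202
73·t² − 404·t + 529 = 0  ⇒  m = 202² − 73·529 = 2187
m = 2187 > 0,  v_rel·d = 202 > 0  ⇒  inside

inside=yes margin=2187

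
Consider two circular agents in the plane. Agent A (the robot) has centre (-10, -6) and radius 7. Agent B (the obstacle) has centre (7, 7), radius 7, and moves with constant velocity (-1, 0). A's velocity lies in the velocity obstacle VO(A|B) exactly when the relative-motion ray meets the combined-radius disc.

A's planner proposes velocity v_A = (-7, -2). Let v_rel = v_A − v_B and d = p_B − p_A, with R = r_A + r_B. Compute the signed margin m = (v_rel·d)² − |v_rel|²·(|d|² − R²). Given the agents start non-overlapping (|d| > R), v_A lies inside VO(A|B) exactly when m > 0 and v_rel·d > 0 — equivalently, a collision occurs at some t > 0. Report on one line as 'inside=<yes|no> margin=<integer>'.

d = (17, 13),  |d|² = 458;  R = 7+7 = 14,  c = 458−14² = 262
v_rel = (-6, -2),  |v_rel|² = 40;  v_rel·d = (-6)·(17) + (-2)·(13) = -128
40·t² + 256·t + 262 = 0  ⇒  m = (-128)² − 40·262 = 5904
m = 5904 > 0,  v_rel·d = -128 < 0  ⇒  outside

inside=no margin=5904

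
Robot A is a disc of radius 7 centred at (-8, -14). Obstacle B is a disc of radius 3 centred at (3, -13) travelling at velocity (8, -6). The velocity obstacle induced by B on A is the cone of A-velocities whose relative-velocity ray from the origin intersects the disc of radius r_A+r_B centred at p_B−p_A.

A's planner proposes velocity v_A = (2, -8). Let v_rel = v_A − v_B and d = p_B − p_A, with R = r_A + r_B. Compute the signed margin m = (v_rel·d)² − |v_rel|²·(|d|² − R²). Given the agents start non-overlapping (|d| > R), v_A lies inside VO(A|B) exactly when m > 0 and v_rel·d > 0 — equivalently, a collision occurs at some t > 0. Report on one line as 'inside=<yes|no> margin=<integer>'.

d = (11, 1),  |d|² = 122;  R = 7+3 = 10,  c = 122−10² = 22
v_rel = (-6, -2),  |v_rel|² = 40;  v_rel·d = (-6)·(11) + (-2)·(1) = -68
40·t² + 136·t + 22 = 0  ⇒  m = (-68)² − 40·22 = 3744
m = 3744 > 0,  v_rel·d = -68 < 0  ⇒  outside

inside=no margin=3744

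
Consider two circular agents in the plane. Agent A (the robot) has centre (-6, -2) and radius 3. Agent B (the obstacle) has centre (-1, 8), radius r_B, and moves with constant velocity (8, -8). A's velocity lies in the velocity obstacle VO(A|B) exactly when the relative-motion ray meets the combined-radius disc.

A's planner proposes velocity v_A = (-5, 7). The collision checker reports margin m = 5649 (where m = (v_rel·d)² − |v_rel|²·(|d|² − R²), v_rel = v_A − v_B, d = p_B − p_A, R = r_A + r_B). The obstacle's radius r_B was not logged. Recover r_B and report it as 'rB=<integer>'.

m = 5649
d = (5, 10);  v_rel = (-13, 15),  |v_rel|² = 394
v_rel×d = (-13)·(10) − (15)·(5) = -205
since m = R²·394 − (-205)²:  R² = (42025 + 5649) / 394 = 121
R = √121 = 11  ⇒  r_B = 11 − 3 = 8

rB=8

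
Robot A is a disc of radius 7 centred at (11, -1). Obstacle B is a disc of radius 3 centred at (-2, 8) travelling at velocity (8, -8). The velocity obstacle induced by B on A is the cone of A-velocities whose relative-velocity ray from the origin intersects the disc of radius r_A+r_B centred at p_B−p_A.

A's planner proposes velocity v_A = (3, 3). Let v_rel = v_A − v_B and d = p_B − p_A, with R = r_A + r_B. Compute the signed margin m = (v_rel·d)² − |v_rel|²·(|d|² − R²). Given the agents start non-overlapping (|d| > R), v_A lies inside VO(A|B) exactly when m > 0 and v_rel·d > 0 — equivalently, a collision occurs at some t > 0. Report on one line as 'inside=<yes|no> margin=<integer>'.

d = (-13, 9),  |d|² = 250;  R = 7+3 = 10,  c = 250−10² = 150
v_rel = (-5, 11),  |v_rel|² = 146;  v_rel·d = (-5)·(-13) + (11)·(9) = 164
146·t² − 328·t + 150 = 0  ⇒  m = 164² − 146·150 = 4996
m = 4996 > 0,  v_rel·d = 164 > 0  ⇒  inside

inside=yes margin=4996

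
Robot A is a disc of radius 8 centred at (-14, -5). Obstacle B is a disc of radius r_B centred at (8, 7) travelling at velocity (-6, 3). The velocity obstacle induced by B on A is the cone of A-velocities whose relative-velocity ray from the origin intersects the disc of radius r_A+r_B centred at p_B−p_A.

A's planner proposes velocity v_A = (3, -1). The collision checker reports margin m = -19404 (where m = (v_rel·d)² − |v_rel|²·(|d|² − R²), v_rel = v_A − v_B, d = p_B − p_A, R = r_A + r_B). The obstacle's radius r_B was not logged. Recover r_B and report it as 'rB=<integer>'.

m = -19404
d = (22, 12);  v_rel = (9, -4),  |v_rel|² = 97
v_rel×d = (9)·(12) − (-4)·(22) = 196
since m = R²·97 − 196²:  R² = (38416 + -19404) / 97 = 196
R = √196 = 14  ⇒  r_B = 14 − 8 = 6

rB=6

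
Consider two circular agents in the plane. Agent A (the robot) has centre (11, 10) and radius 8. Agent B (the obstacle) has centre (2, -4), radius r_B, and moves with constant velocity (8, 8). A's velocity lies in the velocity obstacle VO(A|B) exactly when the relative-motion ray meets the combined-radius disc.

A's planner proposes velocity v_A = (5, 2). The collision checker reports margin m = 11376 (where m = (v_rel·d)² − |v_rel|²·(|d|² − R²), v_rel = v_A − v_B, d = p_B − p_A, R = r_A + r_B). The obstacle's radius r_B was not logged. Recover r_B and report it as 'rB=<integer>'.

m = 11376
d = (-9, -14);  v_rel = (-3, -6),  |v_rel|² = 45
v_rel×d = (-3)·(-14) − (-6)·(-9) = -12
since m = R²·45 − (-12)²:  R² = (144 + 11376) / 45 = 256
R = √256 = 16  ⇒  r_B = 16 − 8 = 8

rB=8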